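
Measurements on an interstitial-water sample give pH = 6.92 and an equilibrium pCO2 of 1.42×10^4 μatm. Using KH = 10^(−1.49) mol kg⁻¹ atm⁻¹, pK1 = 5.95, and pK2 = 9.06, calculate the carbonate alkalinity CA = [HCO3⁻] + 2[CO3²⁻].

[CO2*] = KH · pCO2 = 10^(−1.49) × 1.42×10^4×10^-6 = 4.595×10^-4 mol/kg
α₀ = 1/(1 + K1/[H⁺] + K1K2/[H⁺]²) = 1/(1 + 10^+0.97 + 10^-1.17) = 0.09615
DIC = [CO2*]/α₀ = 4.595×10^-4 / 0.09615 = 4.779 mmol/kg
CA = (α₁ + 2α₂)·DIC = (0.8973 + 2×0.006501) × 4.779 = 4.35 mmol/kg

CA = 4.35 mmol/kg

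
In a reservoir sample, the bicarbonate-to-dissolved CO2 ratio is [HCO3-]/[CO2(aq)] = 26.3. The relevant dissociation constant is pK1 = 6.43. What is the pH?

From K1 = [H⁺][HCO3-]/[CO2(aq)]:  pH = pK1 + log₁₀([HCO3-]/[CO2(aq)])
log₁₀(26.3) = +1.420
pH = 6.43 + (+1.420) = 7.85

pH = 7.85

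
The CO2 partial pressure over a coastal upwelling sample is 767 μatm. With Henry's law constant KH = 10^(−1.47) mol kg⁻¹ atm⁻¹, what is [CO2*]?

KH = 10^(−1.47) = 3.388×10^-2 mol kg⁻¹ atm⁻¹
[CO2*] = KH · pCO2 = 3.388×10^-2 × 767×10^-6 atm = 2.60×10^-5 mol/kg

[CO2*] = 26.0 μmol/kg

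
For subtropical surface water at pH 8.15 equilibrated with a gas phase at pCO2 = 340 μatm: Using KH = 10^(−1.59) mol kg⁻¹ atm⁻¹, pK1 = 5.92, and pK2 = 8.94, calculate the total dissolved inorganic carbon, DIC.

[CO2*] = KH · pCO2 = 10^(−1.59) × 340×10^-6 = 8.739×10^-6 mol/kg
α₀ = 1/(1 + K1/[H⁺] + K1K2/[H⁺]²) = 1/(1 + 10^+2.23 + 10^+1.44) = 0.005041
DIC = [CO2*]/α₀ = 8.739×10^-6 / 0.005041 = 1.73 mmol/kg

DIC = 1.73 mmol/kg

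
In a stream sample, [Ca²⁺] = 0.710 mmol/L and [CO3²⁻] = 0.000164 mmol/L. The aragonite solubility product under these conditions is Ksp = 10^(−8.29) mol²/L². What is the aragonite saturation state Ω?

Ω = 0.0227

Ksp = 10^(−8.29) = 5.129×10^-9
Ω = [Ca²⁺][CO3²⁻]/Ksp = (0.710×10^-3)(0.000164×10^-3) / 5.129×10^-9 = 0.0227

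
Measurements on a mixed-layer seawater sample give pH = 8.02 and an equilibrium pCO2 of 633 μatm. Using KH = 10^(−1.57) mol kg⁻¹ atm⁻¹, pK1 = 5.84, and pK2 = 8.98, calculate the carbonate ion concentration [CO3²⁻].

[CO2*] = KH · pCO2 = 10^(−1.57) × 633×10^-6 = 1.704×10^-5 mol/kg
α₀ = 1/(1 + K1/[H⁺] + K1K2/[H⁺]²) = 1/(1 + 10^+2.18 + 10^+1.22) = 0.005919
DIC = [CO2*]/α₀ = 1.704×10^-5 / 0.005919 = 2.879 mmol/kg
[CO3²⁻] = α₂·DIC; α₂ = 0.09823, so [CO3²⁻] = 0.09823 × 2.879 = 0.283 mmol/kg

[CO3²⁻] = 0.283 mmol/kg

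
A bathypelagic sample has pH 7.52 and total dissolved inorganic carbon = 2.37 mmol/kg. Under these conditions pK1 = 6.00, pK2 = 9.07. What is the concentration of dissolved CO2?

α₀ = 1 / (1 + K1/[H⁺] + K1K2/[H⁺]²) = 1 / (1 + 10^+1.52 + 10^-0.03)
   = 1 / (1 + 33.113 + 0.93325) = 1/35.046 = 0.02853
[CO2*] = α₀ × DIC = 0.02853 × 2.37 = 0.0676 mmol/kg

[CO2*] = 0.0676 mmol/kg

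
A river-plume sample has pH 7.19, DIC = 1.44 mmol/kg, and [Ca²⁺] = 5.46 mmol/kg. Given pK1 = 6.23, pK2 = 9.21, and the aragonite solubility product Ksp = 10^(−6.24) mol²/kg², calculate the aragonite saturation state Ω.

α₂ = 1 / (1 + [H⁺]/K2 + [H⁺]²/(K1K2)) = 1 / (1 + 10^+2.02 + 10^+1.06)
   = 1 / (1 + 104.71 + 11.482) = 1/117.19 = 0.008533
[CO3²⁻] = α₂ × DIC = 0.008533 × 1.44 = 0.01229 mmol/kg = 12.29 μmol/kg
Ksp = 10^(−6.24) = 5.754×10^-7
Ω = [Ca²⁺][CO3²⁻]/Ksp = (5.46×10^-3)(1.229×10^-5) / 5.754×10^-7 = 0.117

Ω = 0.117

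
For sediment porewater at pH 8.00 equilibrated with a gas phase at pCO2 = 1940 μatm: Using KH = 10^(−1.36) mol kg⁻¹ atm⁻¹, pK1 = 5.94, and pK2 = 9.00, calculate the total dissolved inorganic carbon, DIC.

[CO2*] = KH · pCO2 = 10^(−1.36) × 1940×10^-6 = 8.468×10^-5 mol/kg
α₀ = 1/(1 + K1/[H⁺] + K1K2/[H⁺]²) = 1/(1 + 10^+2.06 + 10^+1.06) = 0.007856
DIC = [CO2*]/α₀ = 8.468×10^-5 / 0.007856 = 10.8 mmol/kg

DIC = 10.8 mmol/kg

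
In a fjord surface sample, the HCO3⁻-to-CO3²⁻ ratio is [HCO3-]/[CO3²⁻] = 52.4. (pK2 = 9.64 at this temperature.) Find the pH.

pH = 7.92

From K2 = [H⁺][CO3²⁻]/[HCO3-]:  pH = pK2 − log₁₀([HCO3-]/[CO3²⁻])
log₁₀(52.4) = +1.719
pH = 9.64 − (+1.719) = 7.92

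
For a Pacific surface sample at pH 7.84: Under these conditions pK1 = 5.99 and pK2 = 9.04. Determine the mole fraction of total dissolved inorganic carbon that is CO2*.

α₀ = 0.0131

α₀ = 1 / (1 + K1/[H⁺] + K1K2/[H⁺]²) = 1 / (1 + 10^+1.85 + 10^+0.65)
   = 1 / (1 + 70.795 + 4.4668) = 1/76.261 = 0.01311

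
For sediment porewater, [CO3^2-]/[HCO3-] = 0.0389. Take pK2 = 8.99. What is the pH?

pH = 7.58

From K2 = [H⁺][CO3^2-]/[HCO3-]:  pH = pK2 + log₁₀([CO3^2-]/[HCO3-])
log₁₀(0.0389) = -1.410
pH = 8.99 + (-1.410) = 7.58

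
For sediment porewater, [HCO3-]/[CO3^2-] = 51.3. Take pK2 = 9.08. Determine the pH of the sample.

pH = 7.37

From K2 = [H⁺][CO3^2-]/[HCO3-]:  pH = pK2 − log₁₀([HCO3-]/[CO3^2-])
log₁₀(51.3) = +1.710
pH = 9.08 − (+1.710) = 7.37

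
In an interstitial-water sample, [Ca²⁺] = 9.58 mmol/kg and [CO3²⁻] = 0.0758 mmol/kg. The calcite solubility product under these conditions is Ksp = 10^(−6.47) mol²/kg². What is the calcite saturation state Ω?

Ω = 2.14

Ksp = 10^(−6.47) = 3.388×10^-7
Ω = [Ca²⁺][CO3²⁻]/Ksp = (9.58×10^-3)(0.0758×10^-3) / 3.388×10^-7 = 2.14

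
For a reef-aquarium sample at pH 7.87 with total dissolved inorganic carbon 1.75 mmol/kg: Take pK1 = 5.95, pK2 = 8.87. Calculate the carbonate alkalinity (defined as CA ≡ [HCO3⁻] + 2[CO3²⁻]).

CA = [HCO3⁻] + 2[CO3²⁻] = (α₁ + 2α₂)·DIC
At pH 7.87: [H⁺]/K1 = 10^-1.92 = 0.012023, K2/[H⁺] = 10^-1.00 = 0.10000
α₁ = 1/(1 + 0.012023 + 0.10000) = 1/1.1120 = 0.8993; α₂ = α₁·K2/[H⁺] = 0.08993
α₁ + 2α₂ = 1.0791
CA = 1.0791 × 1.75 = 1.89 mmol/kg

CA = 1.89 mmol/kg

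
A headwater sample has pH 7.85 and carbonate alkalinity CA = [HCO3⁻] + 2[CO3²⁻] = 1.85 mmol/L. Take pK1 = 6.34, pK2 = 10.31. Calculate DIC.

CA = [HCO3⁻] + 2[CO3²⁻] = (α₁ + 2α₂)·DIC
At pH 7.85: [H⁺]/K1 = 10^-1.51 = 0.030903, K2/[H⁺] = 10^-2.46 = 0.0034674
α₁ = 1/(1 + 0.030903 + 0.0034674) = 1/1.0344 = 0.9668; α₂ = α₁·K2/[H⁺] = 0.003352
α₁ + 2α₂ = 0.9735
DIC = CA / (α₁ + 2α₂) = 1.85 / 0.9735 = 1.90 mmol/L

DIC = 1.90 mmol/L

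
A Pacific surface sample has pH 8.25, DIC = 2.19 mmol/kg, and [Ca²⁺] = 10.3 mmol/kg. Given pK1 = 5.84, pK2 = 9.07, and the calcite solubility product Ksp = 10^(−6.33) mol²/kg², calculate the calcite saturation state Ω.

α₂ = 1 / (1 + [H⁺]/K2 + [H⁺]²/(K1K2)) = 1 / (1 + 10^+0.82 + 10^-1.59)
   = 1 / (1 + 6.6069 + 0.025704) = 1/7.6326 = 0.1310
[CO3²⁻] = α₂ × DIC = 0.1310 × 2.19 = 0.2869 mmol/kg
Ksp = 10^(−6.33) = 4.677×10^-7
Ω = [Ca²⁺][CO3²⁻]/Ksp = (10.3×10^-3)(2.869×10^-4) / 4.677×10^-7 = 6.32

Ω = 6.32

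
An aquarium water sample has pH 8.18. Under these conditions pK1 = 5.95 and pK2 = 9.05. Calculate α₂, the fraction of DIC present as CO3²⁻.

α₂ = 1 / (1 + [H⁺]/K2 + [H⁺]²/(K1K2)) = 1 / (1 + 10^+0.87 + 10^-1.36)
   = 1 / (1 + 7.4131 + 0.043652) = 1/8.4568 = 0.1182

α₂ = 0.118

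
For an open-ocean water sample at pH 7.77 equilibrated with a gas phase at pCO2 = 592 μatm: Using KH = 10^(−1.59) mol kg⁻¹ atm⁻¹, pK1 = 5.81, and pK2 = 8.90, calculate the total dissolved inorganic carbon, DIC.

DIC = 1.51 mmol/kg

[CO2*] = KH · pCO2 = 10^(−1.59) × 592×10^-6 = 1.522×10^-5 mol/kg
α₀ = 1/(1 + K1/[H⁺] + K1K2/[H⁺]²) = 1/(1 + 10^+1.96 + 10^+0.83) = 0.01010
DIC = [CO2*]/α₀ = 1.522×10^-5 / 0.01010 = 1.51 mmol/kg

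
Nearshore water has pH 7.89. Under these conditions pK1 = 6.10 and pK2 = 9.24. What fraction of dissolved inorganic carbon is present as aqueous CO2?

α₀ = 0.0153

α₀ = 1 / (1 + K1/[H⁺] + K1K2/[H⁺]²) = 1 / (1 + 10^+1.79 + 10^+0.44)
   = 1 / (1 + 61.660 + 2.7542) = 1/65.414 = 0.01529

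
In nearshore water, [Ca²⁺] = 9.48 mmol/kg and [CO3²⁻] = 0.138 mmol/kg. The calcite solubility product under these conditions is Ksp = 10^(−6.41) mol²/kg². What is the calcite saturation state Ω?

Ω = 3.36

Ksp = 10^(−6.41) = 3.890×10^-7
Ω = [Ca²⁺][CO3²⁻]/Ksp = (9.48×10^-3)(0.138×10^-3) / 3.890×10^-7 = 3.36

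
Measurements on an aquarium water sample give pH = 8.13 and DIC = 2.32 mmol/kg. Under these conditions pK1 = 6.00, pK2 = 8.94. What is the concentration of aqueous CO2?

α₀ = 1 / (1 + K1/[H⁺] + K1K2/[H⁺]²) = 1 / (1 + 10^+2.13 + 10^+1.32)
   = 1 / (1 + 134.90 + 20.893) = 1/156.79 = 0.006378
[CO2*] = α₀ × DIC = 0.006378 × 2.32 = 0.0148 mmol/kg = 14.8 μmol/kg

[CO2*] = 14.8 μmol/kg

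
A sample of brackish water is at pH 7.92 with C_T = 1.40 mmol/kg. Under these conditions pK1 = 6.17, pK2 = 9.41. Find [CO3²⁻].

α₂ = 1 / (1 + [H⁺]/K2 + [H⁺]²/(K1K2)) = 1 / (1 + 10^+1.49 + 10^-0.26)
   = 1 / (1 + 30.903 + 0.54954) = 1/32.452 = 0.03081
[CO3²⁻] = α₂ × DIC = 0.03081 × 1.40 = 0.0431 mmol/kg

[CO3²⁻] = 0.0431 mmol/kg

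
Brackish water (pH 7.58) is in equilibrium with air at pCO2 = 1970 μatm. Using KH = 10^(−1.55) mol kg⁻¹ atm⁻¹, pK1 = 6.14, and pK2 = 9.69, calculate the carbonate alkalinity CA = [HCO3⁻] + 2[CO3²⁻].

CA = 1.55 mmol/kg

[CO2*] = KH · pCO2 = 10^(−1.55) × 1970×10^-6 = 5.552×10^-5 mol/kg
α₀ = 1/(1 + K1/[H⁺] + K1K2/[H⁺]²) = 1/(1 + 10^+1.44 + 10^-0.67) = 0.03478
DIC = [CO2*]/α₀ = 5.552×10^-5 / 0.03478 = 1.597 mmol/kg
CA = (α₁ + 2α₂)·DIC = (0.9578 + 2×0.007435) × 1.597 = 1.55 mmol/kg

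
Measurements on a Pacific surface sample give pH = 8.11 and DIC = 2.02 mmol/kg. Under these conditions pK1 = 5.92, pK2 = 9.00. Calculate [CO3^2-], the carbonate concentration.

α₂ = 1 / (1 + [H⁺]/K2 + [H⁺]²/(K1K2)) = 1 / (1 + 10^+0.89 + 10^-1.30)
   = 1 / (1 + 7.7625 + 0.050119) = 1/8.8126 = 0.1135
[CO3²⁻] = α₂ × DIC = 0.1135 × 2.02 = 0.229 mmol/kg

[CO3²⁻] = 0.229 mmol/kg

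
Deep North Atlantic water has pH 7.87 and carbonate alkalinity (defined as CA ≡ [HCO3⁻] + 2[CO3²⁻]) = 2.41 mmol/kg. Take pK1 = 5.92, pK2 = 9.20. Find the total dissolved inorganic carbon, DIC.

CA = [HCO3⁻] + 2[CO3²⁻] = (α₁ + 2α₂)·DIC
At pH 7.87: [H⁺]/K1 = 10^-1.95 = 0.011220, K2/[H⁺] = 10^-1.33 = 0.046774
α₁ = 1/(1 + 0.011220 + 0.046774) = 1/1.0580 = 0.9452; α₂ = α₁·K2/[H⁺] = 0.04421
α₁ + 2α₂ = 1.0336
DIC = CA / (α₁ + 2α₂) = 2.41 / 1.0336 = 2.33 mmol/kg

DIC = 2.33 mmol/kg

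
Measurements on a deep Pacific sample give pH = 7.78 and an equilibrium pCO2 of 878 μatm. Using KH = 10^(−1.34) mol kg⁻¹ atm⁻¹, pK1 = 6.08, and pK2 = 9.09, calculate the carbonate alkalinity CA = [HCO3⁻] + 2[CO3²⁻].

[CO2*] = KH · pCO2 = 10^(−1.34) × 878×10^-6 = 4.013×10^-5 mol/kg
α₀ = 1/(1 + K1/[H⁺] + K1K2/[H⁺]²) = 1/(1 + 10^+1.70 + 10^+0.39) = 0.01867
DIC = [CO2*]/α₀ = 4.013×10^-5 / 0.01867 = 2.150 mmol/kg
CA = (α₁ + 2α₂)·DIC = (0.9355 + 2×0.04582) × 2.150 = 2.21 mmol/kg

CA = 2.21 mmol/kg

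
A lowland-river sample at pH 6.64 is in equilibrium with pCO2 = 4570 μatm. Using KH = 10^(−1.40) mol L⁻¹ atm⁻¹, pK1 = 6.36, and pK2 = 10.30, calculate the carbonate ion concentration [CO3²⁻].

[CO2*] = KH · pCO2 = 10^(−1.40) × 4570×10^-6 = 1.819×10^-4 mol/L
α₀ = 1/(1 + K1/[H⁺] + K1K2/[H⁺]²) = 1/(1 + 10^+0.28 + 10^-3.38) = 0.3441
DIC = [CO2*]/α₀ = 1.819×10^-4 / 0.3441 = 0.5287 mmol/L
[CO3²⁻] = α₂·DIC; α₂ = 0.0001435, so [CO3²⁻] = 0.0001435 × 0.5287 = 7.58×10^-5 mmol/L = 0.0758 μmol/L

[CO3²⁻] = 0.0758 μmol/L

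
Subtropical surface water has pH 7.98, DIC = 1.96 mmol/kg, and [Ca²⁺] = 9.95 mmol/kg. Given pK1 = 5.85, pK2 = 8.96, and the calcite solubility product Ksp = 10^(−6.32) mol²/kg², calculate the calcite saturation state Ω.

α₂ = 1 / (1 + [H⁺]/K2 + [H⁺]²/(K1K2)) = 1 / (1 + 10^+0.98 + 10^-1.15)
   = 1 / (1 + 9.5499 + 0.070795) = 1/10.621 = 0.09416
[CO3²⁻] = α₂ × DIC = 0.09416 × 1.96 = 0.1845 mmol/kg
Ksp = 10^(−6.32) = 4.786×10^-7
Ω = [Ca²⁺][CO3²⁻]/Ksp = (9.95×10^-3)(1.845×10^-4) / 4.786×10^-7 = 3.84

Ω = 3.84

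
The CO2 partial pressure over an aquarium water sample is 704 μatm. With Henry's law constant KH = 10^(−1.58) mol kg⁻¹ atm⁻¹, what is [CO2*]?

[CO2*] = 18.5 μmol/kg

KH = 10^(−1.58) = 2.630×10^-2 mol kg⁻¹ atm⁻¹
[CO2*] = KH · pCO2 = 2.630×10^-2 × 704×10^-6 atm = 1.85×10^-5 mol/kg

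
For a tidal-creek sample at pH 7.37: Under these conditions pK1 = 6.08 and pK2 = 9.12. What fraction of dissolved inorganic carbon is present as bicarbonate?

α₁ = 0.935

α₁ = 1 / (1 + [H⁺]/K1 + K2/[H⁺]) = 1 / (1 + 10^-1.29 + 10^-1.75)
   = 1 / (1 + 0.051286 + 0.017783) = 1/1.0691 = 0.9354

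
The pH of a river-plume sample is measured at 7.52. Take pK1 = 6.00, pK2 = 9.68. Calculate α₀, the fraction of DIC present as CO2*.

α₀ = 0.0291

α₀ = 1 / (1 + K1/[H⁺] + K1K2/[H⁺]²) = 1 / (1 + 10^+1.52 + 10^-0.64)
   = 1 / (1 + 33.113 + 0.22909) = 1/34.342 = 0.02912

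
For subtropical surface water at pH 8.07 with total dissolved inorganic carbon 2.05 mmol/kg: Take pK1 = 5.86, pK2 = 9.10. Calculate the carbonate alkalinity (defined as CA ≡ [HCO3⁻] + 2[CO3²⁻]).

CA = 2.21 mmol/kg

CA = [HCO3⁻] + 2[CO3²⁻] = (α₁ + 2α₂)·DIC
At pH 8.07: [H⁺]/K1 = 10^-2.21 = 0.0061660, K2/[H⁺] = 10^-1.03 = 0.093325
α₁ = 1/(1 + 0.0061660 + 0.093325) = 1/1.0995 = 0.9095; α₂ = α₁·K2/[H⁺] = 0.08488
α₁ + 2α₂ = 1.0793
CA = 1.0793 × 2.05 = 2.21 mmol/kg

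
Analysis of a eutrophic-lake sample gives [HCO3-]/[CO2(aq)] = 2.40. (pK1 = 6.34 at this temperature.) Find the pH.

From K1 = [H⁺][HCO3-]/[CO2(aq)]:  pH = pK1 + log₁₀([HCO3-]/[CO2(aq)])
log₁₀(2.40) = +0.380
pH = 6.34 + (+0.380) = 6.72

pH = 6.72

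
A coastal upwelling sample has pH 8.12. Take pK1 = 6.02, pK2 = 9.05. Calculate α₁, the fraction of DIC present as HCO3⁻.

α₁ = 1 / (1 + [H⁺]/K1 + K2/[H⁺]) = 1 / (1 + 10^-2.10 + 10^-0.93)
   = 1 / (1 + 0.0079433 + 0.11749) = 1/1.1254 = 0.8885

α₁ = 0.889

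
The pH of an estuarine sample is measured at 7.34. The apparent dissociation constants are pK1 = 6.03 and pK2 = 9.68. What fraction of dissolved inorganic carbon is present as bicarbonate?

α₁ = 0.949

α₁ = 1 / (1 + [H⁺]/K1 + K2/[H⁺]) = 1 / (1 + 10^-1.31 + 10^-2.34)
   = 1 / (1 + 0.048978 + 0.0045709) = 1/1.0535 = 0.9492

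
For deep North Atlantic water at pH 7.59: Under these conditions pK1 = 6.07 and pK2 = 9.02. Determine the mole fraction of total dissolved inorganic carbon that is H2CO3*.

α₀ = 0.0283

α₀ = 1 / (1 + K1/[H⁺] + K1K2/[H⁺]²) = 1 / (1 + 10^+1.52 + 10^+0.09)
   = 1 / (1 + 33.113 + 1.2303) = 1/35.343 = 0.02829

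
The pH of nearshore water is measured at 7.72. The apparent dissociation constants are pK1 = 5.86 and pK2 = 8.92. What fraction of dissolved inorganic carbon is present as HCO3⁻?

α₁ = 1 / (1 + [H⁺]/K1 + K2/[H⁺]) = 1 / (1 + 10^-1.86 + 10^-1.20)
   = 1 / (1 + 0.013804 + 0.063096) = 1/1.0769 = 0.9286

α₁ = 0.929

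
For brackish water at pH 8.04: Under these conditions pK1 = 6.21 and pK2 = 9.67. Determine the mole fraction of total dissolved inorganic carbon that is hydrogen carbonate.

α₁ = 1 / (1 + [H⁺]/K1 + K2/[H⁺]) = 1 / (1 + 10^-1.83 + 10^-1.63)
   = 1 / (1 + 0.014791 + 0.023442) = 1/1.0382 = 0.9632

α₁ = 0.963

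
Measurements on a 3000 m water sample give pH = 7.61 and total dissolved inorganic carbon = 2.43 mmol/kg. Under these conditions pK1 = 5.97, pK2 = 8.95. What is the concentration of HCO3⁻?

α₁ = 1 / (1 + [H⁺]/K1 + K2/[H⁺]) = 1 / (1 + 10^-1.64 + 10^-1.34)
   = 1 / (1 + 0.022909 + 0.045709) = 1/1.0686 = 0.9358
[HCO3⁻] = α₁ × DIC = 0.9358 × 2.43 = 2.27 mmol/kg

[HCO3⁻] = 2.27 mmol/kg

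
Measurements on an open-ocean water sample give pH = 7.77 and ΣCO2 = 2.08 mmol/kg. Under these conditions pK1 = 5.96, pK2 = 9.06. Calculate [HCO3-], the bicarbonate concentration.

α₁ = 1 / (1 + [H⁺]/K1 + K2/[H⁺]) = 1 / (1 + 10^-1.81 + 10^-1.29)
   = 1 / (1 + 0.015488 + 0.051286) = 1/1.0668 = 0.9374
[HCO3⁻] = α₁ × DIC = 0.9374 × 2.08 = 1.95 mmol/kg

[HCO3⁻] = 1.95 mmol/kg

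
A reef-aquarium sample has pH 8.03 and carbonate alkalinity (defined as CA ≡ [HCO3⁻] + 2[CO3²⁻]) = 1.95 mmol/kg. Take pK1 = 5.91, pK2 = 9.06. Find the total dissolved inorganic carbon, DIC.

CA = [HCO3⁻] + 2[CO3²⁻] = (α₁ + 2α₂)·DIC
At pH 8.03: [H⁺]/K1 = 10^-2.12 = 0.0075858, K2/[H⁺] = 10^-1.03 = 0.093325
α₁ = 1/(1 + 0.0075858 + 0.093325) = 1/1.1009 = 0.9083; α₂ = α₁·K2/[H⁺] = 0.08477
α₁ + 2α₂ = 1.0779
DIC = CA / (α₁ + 2α₂) = 1.95 / 1.0779 = 1.81 mmol/kg

DIC = 1.81 mmol/kg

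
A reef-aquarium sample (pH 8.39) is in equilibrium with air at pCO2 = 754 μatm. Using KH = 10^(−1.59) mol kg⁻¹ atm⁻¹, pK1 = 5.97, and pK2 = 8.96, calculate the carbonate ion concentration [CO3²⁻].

[CO3²⁻] = 1.37 mmol/kg

[CO2*] = KH · pCO2 = 10^(−1.59) × 754×10^-6 = 1.938×10^-5 mol/kg
α₀ = 1/(1 + K1/[H⁺] + K1K2/[H⁺]²) = 1/(1 + 10^+2.42 + 10^+1.85) = 0.002987
DIC = [CO2*]/α₀ = 1.938×10^-5 / 0.002987 = 6.489 mmol/kg
[CO3²⁻] = α₂·DIC; α₂ = 0.2114, so [CO3²⁻] = 0.2114 × 6.489 = 1.37 mmol/kg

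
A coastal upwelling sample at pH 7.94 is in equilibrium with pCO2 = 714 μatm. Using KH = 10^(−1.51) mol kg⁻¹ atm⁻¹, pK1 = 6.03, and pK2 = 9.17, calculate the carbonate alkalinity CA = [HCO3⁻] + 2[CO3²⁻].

CA = 2.00 mmol/kg

[CO2*] = KH · pCO2 = 10^(−1.51) × 714×10^-6 = 2.206×10^-5 mol/kg
α₀ = 1/(1 + K1/[H⁺] + K1K2/[H⁺]²) = 1/(1 + 10^+1.91 + 10^+0.68) = 0.01149
DIC = [CO2*]/α₀ = 2.206×10^-5 / 0.01149 = 1.921 mmol/kg
CA = (α₁ + 2α₂)·DIC = (0.9335 + 2×0.05497) × 1.921 = 2.00 mmol/kg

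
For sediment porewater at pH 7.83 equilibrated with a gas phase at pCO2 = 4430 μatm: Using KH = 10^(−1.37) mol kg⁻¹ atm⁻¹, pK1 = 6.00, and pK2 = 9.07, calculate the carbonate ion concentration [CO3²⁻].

[CO2*] = KH · pCO2 = 10^(−1.37) × 4430×10^-6 = 1.890×10^-4 mol/kg
α₀ = 1/(1 + K1/[H⁺] + K1K2/[H⁺]²) = 1/(1 + 10^+1.83 + 10^+0.59) = 0.01379
DIC = [CO2*]/α₀ = 1.890×10^-4 / 0.01379 = 13.70 mmol/kg
[CO3²⁻] = α₂·DIC; α₂ = 0.05366, so [CO3²⁻] = 0.05366 × 13.70 = 0.735 mmol/kg

[CO3²⁻] = 0.735 mmol/kg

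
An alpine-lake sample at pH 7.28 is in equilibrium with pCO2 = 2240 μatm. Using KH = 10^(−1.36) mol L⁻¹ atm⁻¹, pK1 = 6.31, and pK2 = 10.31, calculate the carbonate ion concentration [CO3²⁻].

[CO3²⁻] = 0.852 μmol/L

[CO2*] = KH · pCO2 = 10^(−1.36) × 2240×10^-6 = 9.778×10^-5 mol/L
α₀ = 1/(1 + K1/[H⁺] + K1K2/[H⁺]²) = 1/(1 + 10^+0.97 + 10^-2.06) = 0.09670
DIC = [CO2*]/α₀ = 9.778×10^-5 / 0.09670 = 1.011 mmol/L
[CO3²⁻] = α₂·DIC; α₂ = 0.0008422, so [CO3²⁻] = 0.0008422 × 1.011 = 0.000852 mmol/L = 0.852 μmol/L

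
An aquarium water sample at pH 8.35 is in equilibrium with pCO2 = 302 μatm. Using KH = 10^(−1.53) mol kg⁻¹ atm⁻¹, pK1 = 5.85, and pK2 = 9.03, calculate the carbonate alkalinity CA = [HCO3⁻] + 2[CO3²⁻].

CA = 4.00 mmol/kg

[CO2*] = KH · pCO2 = 10^(−1.53) × 302×10^-6 = 8.913×10^-6 mol/kg
α₀ = 1/(1 + K1/[H⁺] + K1K2/[H⁺]²) = 1/(1 + 10^+2.50 + 10^+1.82) = 0.002609
DIC = [CO2*]/α₀ = 8.913×10^-6 / 0.002609 = 3.416 mmol/kg
CA = (α₁ + 2α₂)·DIC = (0.8250 + 2×0.1724) × 3.416 = 4.00 mmol/kg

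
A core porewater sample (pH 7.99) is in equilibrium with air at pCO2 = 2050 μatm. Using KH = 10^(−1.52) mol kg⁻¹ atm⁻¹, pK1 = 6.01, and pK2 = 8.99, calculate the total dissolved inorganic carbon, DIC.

[CO2*] = KH · pCO2 = 10^(−1.52) × 2050×10^-6 = 6.191×10^-5 mol/kg
α₀ = 1/(1 + K1/[H⁺] + K1K2/[H⁺]²) = 1/(1 + 10^+1.98 + 10^+0.98) = 0.009430
DIC = [CO2*]/α₀ = 6.191×10^-5 / 0.009430 = 6.57 mmol/kg

DIC = 6.57 mmol/kg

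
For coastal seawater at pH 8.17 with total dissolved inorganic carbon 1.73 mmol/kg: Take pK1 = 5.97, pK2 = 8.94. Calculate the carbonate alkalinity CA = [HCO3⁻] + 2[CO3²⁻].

CA = 1.97 mmol/kg

CA = [HCO3⁻] + 2[CO3²⁻] = (α₁ + 2α₂)·DIC
At pH 8.17: [H⁺]/K1 = 10^-2.20 = 0.0063096, K2/[H⁺] = 10^-0.77 = 0.16982
α₁ = 1/(1 + 0.0063096 + 0.16982) = 1/1.1761 = 0.8502; α₂ = α₁·K2/[H⁺] = 0.1444
α₁ + 2α₂ = 1.1390
CA = 1.1390 × 1.73 = 1.97 mmol/kg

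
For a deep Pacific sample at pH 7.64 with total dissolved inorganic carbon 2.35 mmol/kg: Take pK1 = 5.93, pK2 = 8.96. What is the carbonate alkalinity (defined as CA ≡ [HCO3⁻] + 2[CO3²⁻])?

CA = 2.41 mmol/kg

CA = [HCO3⁻] + 2[CO3²⁻] = (α₁ + 2α₂)·DIC
At pH 7.64: [H⁺]/K1 = 10^-1.71 = 0.019498, K2/[H⁺] = 10^-1.32 = 0.047863
α₁ = 1/(1 + 0.019498 + 0.047863) = 1/1.0674 = 0.9369; α₂ = α₁·K2/[H⁺] = 0.04484
α₁ + 2α₂ = 1.0266
CA = 1.0266 × 2.35 = 2.41 mmol/kg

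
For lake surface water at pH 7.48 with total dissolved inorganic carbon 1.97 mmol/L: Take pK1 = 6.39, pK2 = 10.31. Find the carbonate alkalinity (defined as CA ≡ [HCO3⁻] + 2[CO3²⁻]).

CA = [HCO3⁻] + 2[CO3²⁻] = (α₁ + 2α₂)·DIC
At pH 7.48: [H⁺]/K1 = 10^-1.09 = 0.081283, K2/[H⁺] = 10^-2.83 = 0.0014791
α₁ = 1/(1 + 0.081283 + 0.0014791) = 1/1.0828 = 0.9236; α₂ = α₁·K2/[H⁺] = 0.001366
α₁ + 2α₂ = 0.9263
CA = 0.9263 × 1.97 = 1.82 mmol/L

CA = 1.82 mmol/L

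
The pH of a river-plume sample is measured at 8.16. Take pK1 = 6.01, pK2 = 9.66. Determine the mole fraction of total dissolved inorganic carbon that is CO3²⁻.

α₂ = 1 / (1 + [H⁺]/K2 + [H⁺]²/(K1K2)) = 1 / (1 + 10^+1.50 + 10^-0.65)
   = 1 / (1 + 31.623 + 0.22387) = 1/32.847 = 0.03044

α₂ = 0.0304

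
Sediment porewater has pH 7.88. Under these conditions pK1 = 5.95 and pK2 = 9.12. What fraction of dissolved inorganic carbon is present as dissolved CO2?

α₀ = 0.0110

α₀ = 1 / (1 + K1/[H⁺] + K1K2/[H⁺]²) = 1 / (1 + 10^+1.93 + 10^+0.69)
   = 1 / (1 + 85.114 + 4.8978) = 1/91.012 = 0.01099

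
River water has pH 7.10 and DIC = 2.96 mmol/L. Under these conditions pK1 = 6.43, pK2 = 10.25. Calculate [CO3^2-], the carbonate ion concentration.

[CO3²⁻] = 1.73 μmol/L

α₂ = 1 / (1 + [H⁺]/K2 + [H⁺]²/(K1K2)) = 1 / (1 + 10^+3.15 + 10^+2.48)
   = 1 / (1 + 1412.5 + 302.00) = 1/1715.5 = 0.0005829
[CO3²⁻] = α₂ × DIC = 0.0005829 × 2.96 = 0.00173 mmol/L = 1.73 μmol/L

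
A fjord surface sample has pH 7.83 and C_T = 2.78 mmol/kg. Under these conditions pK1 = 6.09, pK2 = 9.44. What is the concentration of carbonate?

α₂ = 1 / (1 + [H⁺]/K2 + [H⁺]²/(K1K2)) = 1 / (1 + 10^+1.61 + 10^-0.13)
   = 1 / (1 + 40.738 + 0.74131) = 1/42.479 = 0.02354
[CO3²⁻] = α₂ × DIC = 0.02354 × 2.78 = 0.0654 mmol/kg

[CO3²⁻] = 0.0654 mmol/kg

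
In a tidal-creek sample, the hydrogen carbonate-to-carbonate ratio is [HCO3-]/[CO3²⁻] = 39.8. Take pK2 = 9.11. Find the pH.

pH = 7.51

From K2 = [H⁺][CO3²⁻]/[HCO3-]:  pH = pK2 − log₁₀([HCO3-]/[CO3²⁻])
log₁₀(39.8) = +1.600
pH = 9.11 − (+1.600) = 7.51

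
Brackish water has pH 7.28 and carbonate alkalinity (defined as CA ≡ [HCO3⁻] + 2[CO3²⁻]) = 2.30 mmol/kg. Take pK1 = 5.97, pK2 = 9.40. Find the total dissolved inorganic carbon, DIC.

CA = [HCO3⁻] + 2[CO3²⁻] = (α₁ + 2α₂)·DIC
At pH 7.28: [H⁺]/K1 = 10^-1.31 = 0.048978, K2/[H⁺] = 10^-2.12 = 0.0075858
α₁ = 1/(1 + 0.048978 + 0.0075858) = 1/1.0566 = 0.9465; α₂ = α₁·K2/[H⁺] = 0.007180
α₁ + 2α₂ = 0.9608
DIC = CA / (α₁ + 2α₂) = 2.30 / 0.9608 = 2.39 mmol/kg

DIC = 2.39 mmol/kg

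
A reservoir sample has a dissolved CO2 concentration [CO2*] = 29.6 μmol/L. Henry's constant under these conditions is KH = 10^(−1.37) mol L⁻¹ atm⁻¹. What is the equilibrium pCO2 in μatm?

pCO2 = 694 μatm

KH = 10^(−1.37) = 4.266×10^-2 mol L⁻¹ atm⁻¹
pCO2 = [CO2*]/KH = 29.6×10^-6 / 4.266×10^-2 = 6.94×10^-4 atm = 694 μatm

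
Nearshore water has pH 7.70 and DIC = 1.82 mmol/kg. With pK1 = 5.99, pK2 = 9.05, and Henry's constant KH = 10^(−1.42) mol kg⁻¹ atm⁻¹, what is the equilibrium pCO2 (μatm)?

α₀ = 1 / (1 + K1/[H⁺] + K1K2/[H⁺]²) = 1 / (1 + 10^+1.71 + 10^+0.36)
   = 1 / (1 + 51.286 + 2.2909) = 1/54.577 = 0.01832
[CO2*] = α₀ × DIC = 0.01832 × 1.82 = 0.03335 mmol/kg
pCO2 = [CO2*]/KH = 3.335×10^-5 / 3.802×10^-2 = 877 μatm

pCO2 = 877 μatm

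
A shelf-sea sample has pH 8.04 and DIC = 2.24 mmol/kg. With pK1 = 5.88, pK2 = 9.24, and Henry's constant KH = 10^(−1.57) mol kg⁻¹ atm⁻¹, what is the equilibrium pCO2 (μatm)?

α₀ = 1 / (1 + K1/[H⁺] + K1K2/[H⁺]²) = 1 / (1 + 10^+2.16 + 10^+0.96)
   = 1 / (1 + 144.54 + 9.1201) = 1/154.66 = 0.006466
[CO2*] = α₀ × DIC = 0.006466 × 2.24 = 0.01448 mmol/kg = 14.48 μmol/kg
pCO2 = [CO2*]/KH = 1.448×10^-5 / 2.692×10^-2 = 538 μatm

pCO2 = 538 μatm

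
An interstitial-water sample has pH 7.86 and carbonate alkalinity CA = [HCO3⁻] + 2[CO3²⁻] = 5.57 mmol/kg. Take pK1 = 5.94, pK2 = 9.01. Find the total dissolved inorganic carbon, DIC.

CA = [HCO3⁻] + 2[CO3²⁻] = (α₁ + 2α₂)·DIC
At pH 7.86: [H⁺]/K1 = 10^-1.92 = 0.012023, K2/[H⁺] = 10^-1.15 = 0.070795
α₁ = 1/(1 + 0.012023 + 0.070795) = 1/1.0828 = 0.9235; α₂ = α₁·K2/[H⁺] = 0.06538
α₁ + 2α₂ = 1.0543
DIC = CA / (α₁ + 2α₂) = 5.57 / 1.0543 = 5.28 mmol/kg

DIC = 5.28 mmol/kg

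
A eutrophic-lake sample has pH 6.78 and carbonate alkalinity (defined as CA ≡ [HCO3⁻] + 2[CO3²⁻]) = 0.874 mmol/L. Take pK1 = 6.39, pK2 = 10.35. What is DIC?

DIC = 1.23 mmol/L

CA = [HCO3⁻] + 2[CO3²⁻] = (α₁ + 2α₂)·DIC
At pH 6.78: [H⁺]/K1 = 10^-0.39 = 0.40738, K2/[H⁺] = 10^-3.57 = 0.00026915
α₁ = 1/(1 + 0.40738 + 0.00026915) = 1/1.4076 = 0.7104; α₂ = α₁·K2/[H⁺] = 0.0001912
α₁ + 2α₂ = 0.7108
DIC = CA / (α₁ + 2α₂) = 0.874 / 0.7108 = 1.23 mmol/L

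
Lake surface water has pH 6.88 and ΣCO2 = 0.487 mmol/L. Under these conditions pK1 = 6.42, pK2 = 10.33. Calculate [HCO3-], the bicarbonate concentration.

[HCO3⁻] = 0.362 mmol/L

α₁ = 1 / (1 + [H⁺]/K1 + K2/[H⁺]) = 1 / (1 + 10^-0.46 + 10^-3.45)
   = 1 / (1 + 0.34674 + 0.00035481) = 1/1.3471 = 0.7423
[HCO3⁻] = α₁ × DIC = 0.7423 × 0.487 = 0.362 mmol/L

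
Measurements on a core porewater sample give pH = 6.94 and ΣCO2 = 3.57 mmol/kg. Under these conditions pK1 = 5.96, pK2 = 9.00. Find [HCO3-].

[HCO3⁻] = 3.21 mmol/kg

α₁ = 1 / (1 + [H⁺]/K1 + K2/[H⁺]) = 1 / (1 + 10^-0.98 + 10^-2.06)
   = 1 / (1 + 0.10471 + 0.0087096) = 1/1.1134 = 0.8981
[HCO3⁻] = α₁ × DIC = 0.8981 × 3.57 = 3.21 mmol/kg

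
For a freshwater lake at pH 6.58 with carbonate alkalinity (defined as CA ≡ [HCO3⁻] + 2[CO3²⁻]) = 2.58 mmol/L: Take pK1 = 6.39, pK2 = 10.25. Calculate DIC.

DIC = 4.24 mmol/L

CA = [HCO3⁻] + 2[CO3²⁻] = (α₁ + 2α₂)·DIC
At pH 6.58: [H⁺]/K1 = 10^-0.19 = 0.64565, K2/[H⁺] = 10^-3.67 = 0.00021380
α₁ = 1/(1 + 0.64565 + 0.00021380) = 1/1.6459 = 0.6076; α₂ = α₁·K2/[H⁺] = 0.0001299
α₁ + 2α₂ = 0.6078
DIC = CA / (α₁ + 2α₂) = 2.58 / 0.6078 = 4.24 mmol/L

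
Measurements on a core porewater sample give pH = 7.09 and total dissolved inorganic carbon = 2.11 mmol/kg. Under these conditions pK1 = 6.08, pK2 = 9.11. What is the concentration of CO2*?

[CO2*] = 0.186 mmol/kg

α₀ = 1 / (1 + K1/[H⁺] + K1K2/[H⁺]²) = 1 / (1 + 10^+1.01 + 10^-1.01)
   = 1 / (1 + 10.233 + 0.097724) = 1/11.331 = 0.08826
[CO2*] = α₀ × DIC = 0.08826 × 2.11 = 0.186 mmol/kg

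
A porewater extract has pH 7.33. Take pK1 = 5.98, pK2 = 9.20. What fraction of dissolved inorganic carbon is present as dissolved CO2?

α₀ = 1 / (1 + K1/[H⁺] + K1K2/[H⁺]²) = 1 / (1 + 10^+1.35 + 10^-0.52)
   = 1 / (1 + 22.387 + 0.30200) = 1/23.689 = 0.04221

α₀ = 0.0422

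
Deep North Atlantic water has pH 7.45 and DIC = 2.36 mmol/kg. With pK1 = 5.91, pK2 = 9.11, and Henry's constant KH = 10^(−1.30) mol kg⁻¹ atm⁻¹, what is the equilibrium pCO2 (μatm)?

α₀ = 1 / (1 + K1/[H⁺] + K1K2/[H⁺]²) = 1 / (1 + 10^+1.54 + 10^-0.12)
   = 1 / (1 + 34.674 + 0.75858) = 1/36.432 = 0.02745
[CO2*] = α₀ × DIC = 0.02745 × 2.36 = 0.06478 mmol/kg
pCO2 = [CO2*]/KH = 6.478×10^-5 / 5.012×10^-2 = 1290 μatm

pCO2 = 1290 μatm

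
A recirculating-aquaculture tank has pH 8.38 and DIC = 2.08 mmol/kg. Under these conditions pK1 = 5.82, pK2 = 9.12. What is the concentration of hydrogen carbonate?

[HCO3⁻] = 1.76 mmol/kg

α₁ = 1 / (1 + [H⁺]/K1 + K2/[H⁺]) = 1 / (1 + 10^-2.56 + 10^-0.74)
   = 1 / (1 + 0.0027542 + 0.18197) = 1/1.1847 = 0.8441
[HCO3⁻] = α₁ × DIC = 0.8441 × 2.08 = 1.76 mmol/kg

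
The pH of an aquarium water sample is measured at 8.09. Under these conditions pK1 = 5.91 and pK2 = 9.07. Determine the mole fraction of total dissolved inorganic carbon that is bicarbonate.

α₁ = 1 / (1 + [H⁺]/K1 + K2/[H⁺]) = 1 / (1 + 10^-2.18 + 10^-0.98)
   = 1 / (1 + 0.0066069 + 0.10471) = 1/1.1113 = 0.8998

α₁ = 0.900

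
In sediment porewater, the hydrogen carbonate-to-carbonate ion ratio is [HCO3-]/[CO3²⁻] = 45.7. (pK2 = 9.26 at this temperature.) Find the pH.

From K2 = [H⁺][CO3²⁻]/[HCO3-]:  pH = pK2 − log₁₀([HCO3-]/[CO3²⁻])
log₁₀(45.7) = +1.660
pH = 9.26 − (+1.660) = 7.60

pH = 7.60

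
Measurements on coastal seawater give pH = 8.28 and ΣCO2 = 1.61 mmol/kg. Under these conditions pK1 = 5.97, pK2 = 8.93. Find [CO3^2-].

[CO3²⁻] = 0.293 mmol/kg

α₂ = 1 / (1 + [H⁺]/K2 + [H⁺]²/(K1K2)) = 1 / (1 + 10^+0.65 + 10^-1.66)
   = 1 / (1 + 4.4668 + 0.021878) = 1/5.4887 = 0.1822
[CO3²⁻] = α₂ × DIC = 0.1822 × 1.61 = 0.293 mmol/kg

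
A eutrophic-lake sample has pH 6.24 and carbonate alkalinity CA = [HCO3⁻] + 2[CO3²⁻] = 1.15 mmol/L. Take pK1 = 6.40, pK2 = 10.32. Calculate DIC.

DIC = 2.81 mmol/L

CA = [HCO3⁻] + 2[CO3²⁻] = (α₁ + 2α₂)·DIC
At pH 6.24: [H⁺]/K1 = 10^0.16 = 1.4454, K2/[H⁺] = 10^-4.08 = 8.3176×10^-5
α₁ = 1/(1 + 1.4454 + 8.3176×10^-5) = 1/2.4455 = 0.4089; α₂ = α₁·K2/[H⁺] = 3.401×10^-5
α₁ + 2α₂ = 0.4090
DIC = CA / (α₁ + 2α₂) = 1.15 / 0.4090 = 2.81 mmol/L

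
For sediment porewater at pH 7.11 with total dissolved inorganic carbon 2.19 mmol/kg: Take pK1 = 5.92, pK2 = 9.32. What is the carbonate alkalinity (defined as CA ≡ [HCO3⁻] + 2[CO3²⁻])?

CA = 2.07 mmol/kg

CA = [HCO3⁻] + 2[CO3²⁻] = (α₁ + 2α₂)·DIC
At pH 7.11: [H⁺]/K1 = 10^-1.19 = 0.064565, K2/[H⁺] = 10^-2.21 = 0.0061660
α₁ = 1/(1 + 0.064565 + 0.0061660) = 1/1.0707 = 0.9339; α₂ = α₁·K2/[H⁺] = 0.005759
α₁ + 2α₂ = 0.9455
CA = 0.9455 × 2.19 = 2.07 mmol/kg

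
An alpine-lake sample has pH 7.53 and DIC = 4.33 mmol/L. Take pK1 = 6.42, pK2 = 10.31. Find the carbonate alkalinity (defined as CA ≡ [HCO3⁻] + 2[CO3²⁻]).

CA = 4.03 mmol/L

CA = [HCO3⁻] + 2[CO3²⁻] = (α₁ + 2α₂)·DIC
At pH 7.53: [H⁺]/K1 = 10^-1.11 = 0.077625, K2/[H⁺] = 10^-2.78 = 0.0016596
α₁ = 1/(1 + 0.077625 + 0.0016596) = 1/1.0793 = 0.9265; α₂ = α₁·K2/[H⁺] = 0.001538
α₁ + 2α₂ = 0.9296
CA = 0.9296 × 4.33 = 4.03 mmol/L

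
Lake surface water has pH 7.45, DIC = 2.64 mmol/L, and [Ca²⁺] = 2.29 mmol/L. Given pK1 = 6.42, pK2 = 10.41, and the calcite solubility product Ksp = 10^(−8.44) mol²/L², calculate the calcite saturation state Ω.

α₂ = 1 / (1 + [H⁺]/K2 + [H⁺]²/(K1K2)) = 1 / (1 + 10^+2.96 + 10^+1.93)
   = 1 / (1 + 912.01 + 85.114) = 1/998.12 = 0.001002
[CO3²⁻] = α₂ × DIC = 0.001002 × 2.64 = 0.002645 mmol/L = 2.645 μmol/L
Ksp = 10^(−8.44) = 3.631×10^-9
Ω = [Ca²⁺][CO3²⁻]/Ksp = (2.29×10^-3)(2.645×10^-6) / 3.631×10^-9 = 1.67

Ω = 1.67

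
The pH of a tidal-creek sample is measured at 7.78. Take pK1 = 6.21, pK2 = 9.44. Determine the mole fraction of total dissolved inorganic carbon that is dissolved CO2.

α₀ = 1 / (1 + K1/[H⁺] + K1K2/[H⁺]²) = 1 / (1 + 10^+1.57 + 10^-0.09)
   = 1 / (1 + 37.154 + 0.81283) = 1/38.966 = 0.02566

α₀ = 0.0257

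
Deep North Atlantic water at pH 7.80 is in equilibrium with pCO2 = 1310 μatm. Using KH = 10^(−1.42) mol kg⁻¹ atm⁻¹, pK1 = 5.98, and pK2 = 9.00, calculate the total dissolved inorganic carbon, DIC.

[CO2*] = KH · pCO2 = 10^(−1.42) × 1310×10^-6 = 4.980×10^-5 mol/kg
α₀ = 1/(1 + K1/[H⁺] + K1K2/[H⁺]²) = 1/(1 + 10^+1.82 + 10^+0.62) = 0.01404
DIC = [CO2*]/α₀ = 4.980×10^-5 / 0.01404 = 3.55 mmol/kg

DIC = 3.55 mmol/kg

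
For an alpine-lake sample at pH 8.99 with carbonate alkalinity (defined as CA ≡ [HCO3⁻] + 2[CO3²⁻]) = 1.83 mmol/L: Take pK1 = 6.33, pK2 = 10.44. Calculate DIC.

DIC = 1.77 mmol/L

CA = [HCO3⁻] + 2[CO3²⁻] = (α₁ + 2α₂)·DIC
At pH 8.99: [H⁺]/K1 = 10^-2.66 = 0.0021878, K2/[H⁺] = 10^-1.45 = 0.035481
α₁ = 1/(1 + 0.0021878 + 0.035481) = 1/1.0377 = 0.9637; α₂ = α₁·K2/[H⁺] = 0.03419
α₁ + 2α₂ = 1.0321
DIC = CA / (α₁ + 2α₂) = 1.83 / 1.0321 = 1.77 mmol/L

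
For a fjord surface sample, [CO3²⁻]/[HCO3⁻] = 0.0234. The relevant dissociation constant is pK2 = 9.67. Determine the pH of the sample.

pH = 8.04

From K2 = [H⁺][CO3²⁻]/[HCO3⁻]:  pH = pK2 + log₁₀([CO3²⁻]/[HCO3⁻])
log₁₀(0.0234) = -1.631
pH = 9.67 + (-1.631) = 8.04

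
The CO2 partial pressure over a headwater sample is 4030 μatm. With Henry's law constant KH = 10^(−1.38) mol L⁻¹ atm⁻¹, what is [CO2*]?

KH = 10^(−1.38) = 4.169×10^-2 mol L⁻¹ atm⁻¹
[CO2*] = KH · pCO2 = 4.169×10^-2 × 4030×10^-6 atm = 1.68×10^-4 mol/L

[CO2*] = 168 μmol/L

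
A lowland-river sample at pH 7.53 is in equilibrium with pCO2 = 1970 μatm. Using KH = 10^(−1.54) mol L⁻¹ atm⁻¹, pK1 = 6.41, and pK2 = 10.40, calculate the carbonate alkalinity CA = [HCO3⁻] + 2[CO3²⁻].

CA = 0.751 mmol/L

[CO2*] = KH · pCO2 = 10^(−1.54) × 1970×10^-6 = 5.682×10^-5 mol/L
α₀ = 1/(1 + K1/[H⁺] + K1K2/[H⁺]²) = 1/(1 + 10^+1.12 + 10^-1.75) = 0.07042
DIC = [CO2*]/α₀ = 5.682×10^-5 / 0.07042 = 0.8068 mmol/L
CA = (α₁ + 2α₂)·DIC = (0.9283 + 2×0.001252) × 0.8068 = 0.751 mmol/L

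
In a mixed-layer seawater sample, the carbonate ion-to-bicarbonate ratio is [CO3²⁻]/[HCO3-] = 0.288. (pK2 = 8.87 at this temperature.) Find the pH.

From K2 = [H⁺][CO3²⁻]/[HCO3-]:  pH = pK2 + log₁₀([CO3²⁻]/[HCO3-])
log₁₀(0.288) = -0.541
pH = 8.87 + (-0.541) = 8.33

pH = 8.33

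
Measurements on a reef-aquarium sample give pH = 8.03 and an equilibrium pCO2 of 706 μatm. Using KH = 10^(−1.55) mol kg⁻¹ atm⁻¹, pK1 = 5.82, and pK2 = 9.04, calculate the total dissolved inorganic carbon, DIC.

DIC = 3.56 mmol/kg

[CO2*] = KH · pCO2 = 10^(−1.55) × 706×10^-6 = 1.990×10^-5 mol/kg
α₀ = 1/(1 + K1/[H⁺] + K1K2/[H⁺]²) = 1/(1 + 10^+2.21 + 10^+1.20) = 0.005586
DIC = [CO2*]/α₀ = 1.990×10^-5 / 0.005586 = 3.56 mmol/kg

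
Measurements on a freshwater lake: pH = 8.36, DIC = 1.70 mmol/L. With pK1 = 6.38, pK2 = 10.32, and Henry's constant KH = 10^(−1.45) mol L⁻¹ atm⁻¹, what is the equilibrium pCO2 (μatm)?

pCO2 = 491 μatm

α₀ = 1 / (1 + K1/[H⁺] + K1K2/[H⁺]²) = 1 / (1 + 10^+1.98 + 10^+0.02)
   = 1 / (1 + 95.499 + 1.0471) = 1/97.546 = 0.01025
[CO2*] = α₀ × DIC = 0.01025 × 1.70 = 0.01743 mmol/L = 17.43 μmol/L
pCO2 = [CO2*]/KH = 1.743×10^-5 / 3.548×10^-2 = 491 μatm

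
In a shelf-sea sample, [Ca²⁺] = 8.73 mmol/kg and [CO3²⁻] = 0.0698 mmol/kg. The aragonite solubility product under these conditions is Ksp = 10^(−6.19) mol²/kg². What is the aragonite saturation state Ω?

Ω = 0.944

Ksp = 10^(−6.19) = 6.457×10^-7
Ω = [Ca²⁺][CO3²⁻]/Ksp = (8.73×10^-3)(0.0698×10^-3) / 6.457×10^-7 = 0.944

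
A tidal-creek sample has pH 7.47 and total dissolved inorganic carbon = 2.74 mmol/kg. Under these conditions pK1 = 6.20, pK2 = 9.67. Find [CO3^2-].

α₂ = 1 / (1 + [H⁺]/K2 + [H⁺]²/(K1K2)) = 1 / (1 + 10^+2.20 + 10^+0.93)
   = 1 / (1 + 158.49 + 8.5114) = 1/168.00 = 0.005952
[CO3²⁻] = α₂ × DIC = 0.005952 × 2.74 = 0.0163 mmol/kg = 16.3 μmol/kg

[CO3²⁻] = 16.3 μmol/kg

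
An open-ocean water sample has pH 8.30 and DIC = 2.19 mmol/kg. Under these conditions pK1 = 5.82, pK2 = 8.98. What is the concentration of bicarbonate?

[HCO3⁻] = 1.81 mmol/kg

α₁ = 1 / (1 + [H⁺]/K1 + K2/[H⁺]) = 1 / (1 + 10^-2.48 + 10^-0.68)
   = 1 / (1 + 0.0033113 + 0.20893) = 1/1.2122 = 0.8249
[HCO3⁻] = α₁ × DIC = 0.8249 × 2.19 = 1.81 mmol/kg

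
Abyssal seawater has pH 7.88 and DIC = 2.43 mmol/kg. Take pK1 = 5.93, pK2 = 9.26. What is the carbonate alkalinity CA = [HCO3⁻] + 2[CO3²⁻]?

CA = [HCO3⁻] + 2[CO3²⁻] = (α₁ + 2α₂)·DIC
At pH 7.88: [H⁺]/K1 = 10^-1.95 = 0.011220, K2/[H⁺] = 10^-1.38 = 0.041687
α₁ = 1/(1 + 0.011220 + 0.041687) = 1/1.0529 = 0.9498; α₂ = α₁·K2/[H⁺] = 0.03959
α₁ + 2α₂ = 1.0289
CA = 1.0289 × 2.43 = 2.50 mmol/kg

CA = 2.50 mmol/kg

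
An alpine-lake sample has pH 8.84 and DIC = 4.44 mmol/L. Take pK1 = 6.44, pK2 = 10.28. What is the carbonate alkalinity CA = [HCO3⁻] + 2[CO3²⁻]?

CA = [HCO3⁻] + 2[CO3²⁻] = (α₁ + 2α₂)·DIC
At pH 8.84: [H⁺]/K1 = 10^-2.40 = 0.0039811, K2/[H⁺] = 10^-1.44 = 0.036308
α₁ = 1/(1 + 0.0039811 + 0.036308) = 1/1.0403 = 0.9613; α₂ = α₁·K2/[H⁺] = 0.03490
α₁ + 2α₂ = 1.0311
CA = 1.0311 × 4.44 = 4.58 mmol/L

CA = 4.58 mmol/L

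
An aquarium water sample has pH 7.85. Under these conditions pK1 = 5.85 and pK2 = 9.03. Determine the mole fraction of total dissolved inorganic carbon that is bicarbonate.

α₁ = 0.929

α₁ = 1 / (1 + [H⁺]/K1 + K2/[H⁺]) = 1 / (1 + 10^-2.00 + 10^-1.18)
   = 1 / (1 + 0.010000 + 0.066069) = 1/1.0761 = 0.9293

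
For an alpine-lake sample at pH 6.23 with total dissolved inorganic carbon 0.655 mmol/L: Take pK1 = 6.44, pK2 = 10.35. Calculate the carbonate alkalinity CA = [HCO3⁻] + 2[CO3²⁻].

CA = 0.250 mmol/L

CA = [HCO3⁻] + 2[CO3²⁻] = (α₁ + 2α₂)·DIC
At pH 6.23: [H⁺]/K1 = 10^0.21 = 1.6218, K2/[H⁺] = 10^-4.12 = 7.5858×10^-5
α₁ = 1/(1 + 1.6218 + 7.5858×10^-5) = 1/2.6219 = 0.3814; α₂ = α₁·K2/[H⁺] = 2.893×10^-5
α₁ + 2α₂ = 0.3815
CA = 0.3815 × 0.655 = 0.250 mmol/L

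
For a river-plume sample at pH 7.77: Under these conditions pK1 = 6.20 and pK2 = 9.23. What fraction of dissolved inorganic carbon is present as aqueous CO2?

α₀ = 0.0254

α₀ = 1 / (1 + K1/[H⁺] + K1K2/[H⁺]²) = 1 / (1 + 10^+1.57 + 10^+0.11)
   = 1 / (1 + 37.154 + 1.2882) = 1/39.442 = 0.02535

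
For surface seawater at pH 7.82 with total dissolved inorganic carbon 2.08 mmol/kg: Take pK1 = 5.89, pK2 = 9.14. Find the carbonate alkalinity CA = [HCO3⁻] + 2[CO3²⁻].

CA = 2.15 mmol/kg

CA = [HCO3⁻] + 2[CO3²⁻] = (α₁ + 2α₂)·DIC
At pH 7.82: [H⁺]/K1 = 10^-1.93 = 0.011749, K2/[H⁺] = 10^-1.32 = 0.047863
α₁ = 1/(1 + 0.011749 + 0.047863) = 1/1.0596 = 0.9437; α₂ = α₁·K2/[H⁺] = 0.04517
α₁ + 2α₂ = 1.0341
CA = 1.0341 × 2.08 = 2.15 mmol/kg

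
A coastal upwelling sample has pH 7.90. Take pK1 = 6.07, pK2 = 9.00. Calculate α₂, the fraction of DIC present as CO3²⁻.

α₂ = 0.0726

α₂ = 1 / (1 + [H⁺]/K2 + [H⁺]²/(K1K2)) = 1 / (1 + 10^+1.10 + 10^-0.73)
   = 1 / (1 + 12.589 + 0.18621) = 1/13.775 = 0.07259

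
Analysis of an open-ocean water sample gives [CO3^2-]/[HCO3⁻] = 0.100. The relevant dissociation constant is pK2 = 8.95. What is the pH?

From K2 = [H⁺][CO3^2-]/[HCO3⁻]:  pH = pK2 + log₁₀([CO3^2-]/[HCO3⁻])
log₁₀(0.100) = -1.000
pH = 8.95 + (-1.000) = 7.95

pH = 7.95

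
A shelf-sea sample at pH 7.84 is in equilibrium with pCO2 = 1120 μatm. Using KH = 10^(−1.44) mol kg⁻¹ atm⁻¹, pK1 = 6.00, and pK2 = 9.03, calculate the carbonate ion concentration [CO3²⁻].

[CO2*] = KH · pCO2 = 10^(−1.44) × 1120×10^-6 = 4.066×10^-5 mol/kg
α₀ = 1/(1 + K1/[H⁺] + K1K2/[H⁺]²) = 1/(1 + 10^+1.84 + 10^+0.65) = 0.01340
DIC = [CO2*]/α₀ = 4.066×10^-5 / 0.01340 = 3.036 mmol/kg
[CO3²⁻] = α₂·DIC; α₂ = 0.05984, so [CO3²⁻] = 0.05984 × 3.036 = 0.182 mmol/kg

[CO3²⁻] = 0.182 mmol/kg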